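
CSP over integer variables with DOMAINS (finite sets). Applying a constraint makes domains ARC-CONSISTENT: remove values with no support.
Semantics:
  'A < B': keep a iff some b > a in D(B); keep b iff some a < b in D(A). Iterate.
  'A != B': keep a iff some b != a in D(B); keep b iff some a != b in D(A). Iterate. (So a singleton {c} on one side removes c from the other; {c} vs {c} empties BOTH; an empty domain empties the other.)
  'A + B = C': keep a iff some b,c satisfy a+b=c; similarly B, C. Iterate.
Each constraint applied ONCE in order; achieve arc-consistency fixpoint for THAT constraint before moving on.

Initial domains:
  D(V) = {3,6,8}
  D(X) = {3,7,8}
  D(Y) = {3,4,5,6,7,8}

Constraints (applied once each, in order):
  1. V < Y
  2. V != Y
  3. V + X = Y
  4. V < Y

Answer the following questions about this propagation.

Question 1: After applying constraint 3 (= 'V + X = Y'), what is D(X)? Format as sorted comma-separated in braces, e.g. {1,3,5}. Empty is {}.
Answer: {3}

Derivation:
Constraint 1 (V < Y) on D(V)={3,6,8} D(Y)={3,4,5,6,7,8}: V {3,6,8}->{3,6}; Y {3,4,5,6,7,8}->{4,5,6,7,8}
Constraint 2 (V != Y) on D(V)={3,6} D(Y)={4,5,6,7,8}: no change
Constraint 3 (V + X = Y) on D(V)={3,6} D(X)={3,7,8} D(Y)={4,5,6,7,8}: V {3,6}->{3}; X {3,7,8}->{3}; Y {4,5,6,7,8}->{6}
So after constraint 3: D(X) = {3}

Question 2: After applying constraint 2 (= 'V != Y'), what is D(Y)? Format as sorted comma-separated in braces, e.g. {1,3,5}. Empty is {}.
Answer: {4,5,6,7,8}

Derivation:
Constraint 1 (V < Y) on D(V)={3,6,8} D(Y)={3,4,5,6,7,8}: V {3,6,8}->{3,6}; Y {3,4,5,6,7,8}->{4,5,6,7,8}
Constraint 2 (V != Y) on D(V)={3,6} D(Y)={4,5,6,7,8}: no change
So after constraint 2: D(Y) = {4,5,6,7,8}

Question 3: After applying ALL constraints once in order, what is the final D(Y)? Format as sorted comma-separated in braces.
Constraint 1 (V < Y) on D(V)={3,6,8} D(Y)={3,4,5,6,7,8}: V {3,6,8}->{3,6}; Y {3,4,5,6,7,8}->{4,5,6,7,8}
Constraint 2 (V != Y) on D(V)={3,6} D(Y)={4,5,6,7,8}: no change
Constraint 3 (V + X = Y) on D(V)={3,6} D(X)={3,7,8} D(Y)={4,5,6,7,8}: V {3,6}->{3}; X {3,7,8}->{3}; Y {4,5,6,7,8}->{6}
Constraint 4 (V < Y) on D(V)={3} D(Y)={6}: no change
So after all 4 constraints: D(Y) = {6}

Answer: {6}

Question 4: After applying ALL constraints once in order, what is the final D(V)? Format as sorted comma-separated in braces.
Answer: {3}

Derivation:
Constraint 1 (V < Y) on D(V)={3,6,8} D(Y)={3,4,5,6,7,8}: V {3,6,8}->{3,6}; Y {3,4,5,6,7,8}->{4,5,6,7,8}
Constraint 2 (V != Y) on D(V)={3,6} D(Y)={4,5,6,7,8}: no change
Constraint 3 (V + X = Y) on D(V)={3,6} D(X)={3,7,8} D(Y)={4,5,6,7,8}: V {3,6}->{3}; X {3,7,8}->{3}; Y {4,5,6,7,8}->{6}
Constraint 4 (V < Y) on D(V)={3} D(Y)={6}: no change
So after all 4 constraints: D(V) = {3}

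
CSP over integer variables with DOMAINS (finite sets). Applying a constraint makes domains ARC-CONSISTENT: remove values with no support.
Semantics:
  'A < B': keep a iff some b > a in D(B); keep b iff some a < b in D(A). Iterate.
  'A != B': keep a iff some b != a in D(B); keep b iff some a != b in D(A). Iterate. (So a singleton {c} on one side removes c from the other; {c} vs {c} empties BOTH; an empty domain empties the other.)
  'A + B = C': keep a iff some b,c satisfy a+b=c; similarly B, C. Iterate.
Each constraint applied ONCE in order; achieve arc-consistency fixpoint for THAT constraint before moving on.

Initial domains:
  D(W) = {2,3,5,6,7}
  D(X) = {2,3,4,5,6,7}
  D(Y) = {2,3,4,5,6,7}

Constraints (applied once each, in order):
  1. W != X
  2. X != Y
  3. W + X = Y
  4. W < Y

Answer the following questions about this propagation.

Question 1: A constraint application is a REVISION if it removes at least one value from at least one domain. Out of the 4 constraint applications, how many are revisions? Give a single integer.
Constraint 1 (W != X) on D(W)={2,3,5,6,7} D(X)={2,3,4,5,6,7}: no change => not a revision
Constraint 2 (X != Y) on D(X)={2,3,4,5,6,7} D(Y)={2,3,4,5,6,7}: no change => not a revision
Constraint 3 (W + X = Y) on D(W)={2,3,5,6,7} D(X)={2,3,4,5,6,7} D(Y)={2,3,4,5,6,7}: W {2,3,5,6,7}->{2,3,5}; X {2,3,4,5,6,7}->{2,3,4,5}; Y {2,3,4,5,6,7}->{4,5,6,7} => REVISION
Constraint 4 (W < Y) on D(W)={2,3,5} D(Y)={4,5,6,7}: no change => not a revision
Total revisions = 1

Answer: 1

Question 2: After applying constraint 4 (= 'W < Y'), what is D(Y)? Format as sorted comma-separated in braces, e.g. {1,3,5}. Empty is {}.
Answer: {4,5,6,7}

Derivation:
Constraint 1 (W != X) on D(W)={2,3,5,6,7} D(X)={2,3,4,5,6,7}: no change
Constraint 2 (X != Y) on D(X)={2,3,4,5,6,7} D(Y)={2,3,4,5,6,7}: no change
Constraint 3 (W + X = Y) on D(W)={2,3,5,6,7} D(X)={2,3,4,5,6,7} D(Y)={2,3,4,5,6,7}: W {2,3,5,6,7}->{2,3,5}; X {2,3,4,5,6,7}->{2,3,4,5}; Y {2,3,4,5,6,7}->{4,5,6,7}
Constraint 4 (W < Y) on D(W)={2,3,5} D(Y)={4,5,6,7}: no change
So after constraint 4: D(Y) = {4,5,6,7}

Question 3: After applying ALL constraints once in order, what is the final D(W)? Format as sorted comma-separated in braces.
Answer: {2,3,5}

Derivation:
Constraint 1 (W != X) on D(W)={2,3,5,6,7} D(X)={2,3,4,5,6,7}: no change
Constraint 2 (X != Y) on D(X)={2,3,4,5,6,7} D(Y)={2,3,4,5,6,7}: no change
Constraint 3 (W + X = Y) on D(W)={2,3,5,6,7} D(X)={2,3,4,5,6,7} D(Y)={2,3,4,5,6,7}: W {2,3,5,6,7}->{2,3,5}; X {2,3,4,5,6,7}->{2,3,4,5}; Y {2,3,4,5,6,7}->{4,5,6,7}
Constraint 4 (W < Y) on D(W)={2,3,5} D(Y)={4,5,6,7}: no change
So after all 4 constraints: D(W) = {2,3,5}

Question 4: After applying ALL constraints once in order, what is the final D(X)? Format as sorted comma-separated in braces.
Answer: {2,3,4,5}

Derivation:
Constraint 1 (W != X) on D(W)={2,3,5,6,7} D(X)={2,3,4,5,6,7}: no change
Constraint 2 (X != Y) on D(X)={2,3,4,5,6,7} D(Y)={2,3,4,5,6,7}: no change
Constraint 3 (W + X = Y) on D(W)={2,3,5,6,7} D(X)={2,3,4,5,6,7} D(Y)={2,3,4,5,6,7}: W {2,3,5,6,7}->{2,3,5}; X {2,3,4,5,6,7}->{2,3,4,5}; Y {2,3,4,5,6,7}->{4,5,6,7}
Constraint 4 (W < Y) on D(W)={2,3,5} D(Y)={4,5,6,7}: no change
So after all 4 constraints: D(X) = {2,3,4,5}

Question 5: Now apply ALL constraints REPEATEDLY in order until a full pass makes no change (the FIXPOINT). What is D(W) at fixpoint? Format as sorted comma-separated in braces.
Answer: {2,3,5}

Derivation:
pass 0 (initial): D(W)={2,3,5,6,7}
pass 1: W {2,3,5,6,7}->{2,3,5}; X {2,3,4,5,6,7}->{2,3,4,5}; Y {2,3,4,5,6,7}->{4,5,6,7}
pass 2: no change
Fixpoint after 2 passes: D(W) = {2,3,5}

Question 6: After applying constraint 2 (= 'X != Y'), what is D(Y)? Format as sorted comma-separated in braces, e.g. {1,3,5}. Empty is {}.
Constraint 1 (W != X) on D(W)={2,3,5,6,7} D(X)={2,3,4,5,6,7}: no change
Constraint 2 (X != Y) on D(X)={2,3,4,5,6,7} D(Y)={2,3,4,5,6,7}: no change
So after constraint 2: D(Y) = {2,3,4,5,6,7}

Answer: {2,3,4,5,6,7}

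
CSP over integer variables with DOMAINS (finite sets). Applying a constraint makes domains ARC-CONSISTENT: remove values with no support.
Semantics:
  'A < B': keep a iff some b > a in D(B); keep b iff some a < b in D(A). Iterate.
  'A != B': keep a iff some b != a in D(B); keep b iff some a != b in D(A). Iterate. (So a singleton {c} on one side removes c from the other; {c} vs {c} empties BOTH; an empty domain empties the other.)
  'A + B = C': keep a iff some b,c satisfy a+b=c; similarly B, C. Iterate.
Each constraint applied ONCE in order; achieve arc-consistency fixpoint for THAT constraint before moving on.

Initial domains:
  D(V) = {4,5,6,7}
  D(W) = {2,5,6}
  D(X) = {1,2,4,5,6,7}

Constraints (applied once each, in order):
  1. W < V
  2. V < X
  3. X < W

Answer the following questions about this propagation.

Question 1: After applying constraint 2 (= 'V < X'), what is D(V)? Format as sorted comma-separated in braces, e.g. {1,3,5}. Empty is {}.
Answer: {4,5,6}

Derivation:
Constraint 1 (W < V) on D(W)={2,5,6} D(V)={4,5,6,7}: no change
Constraint 2 (V < X) on D(V)={4,5,6,7} D(X)={1,2,4,5,6,7}: V {4,5,6,7}->{4,5,6}; X {1,2,4,5,6,7}->{5,6,7}
So after constraint 2: D(V) = {4,5,6}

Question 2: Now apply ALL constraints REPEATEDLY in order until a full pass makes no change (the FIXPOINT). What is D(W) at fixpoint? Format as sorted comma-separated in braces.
Answer: {}

Derivation:
pass 0 (initial): D(W)={2,5,6}
pass 1: V {4,5,6,7}->{4,5,6}; W {2,5,6}->{6}; X {1,2,4,5,6,7}->{5}
pass 2: V {4,5,6}->{}; W {6}->{}; X {5}->{}
pass 3: no change
Fixpoint after 3 passes: D(W) = {}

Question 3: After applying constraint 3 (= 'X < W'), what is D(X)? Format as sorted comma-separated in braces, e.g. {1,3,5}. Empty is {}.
Constraint 1 (W < V) on D(W)={2,5,6} D(V)={4,5,6,7}: no change
Constraint 2 (V < X) on D(V)={4,5,6,7} D(X)={1,2,4,5,6,7}: V {4,5,6,7}->{4,5,6}; X {1,2,4,5,6,7}->{5,6,7}
Constraint 3 (X < W) on D(X)={5,6,7} D(W)={2,5,6}: X {5,6,7}->{5}; W {2,5,6}->{6}
So after constraint 3: D(X) = {5}

Answer: {5}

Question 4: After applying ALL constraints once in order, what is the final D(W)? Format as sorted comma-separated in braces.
Constraint 1 (W < V) on D(W)={2,5,6} D(V)={4,5,6,7}: no change
Constraint 2 (V < X) on D(V)={4,5,6,7} D(X)={1,2,4,5,6,7}: V {4,5,6,7}->{4,5,6}; X {1,2,4,5,6,7}->{5,6,7}
Constraint 3 (X < W) on D(X)={5,6,7} D(W)={2,5,6}: X {5,6,7}->{5}; W {2,5,6}->{6}
So after all 3 constraints: D(W) = {6}

Answer: {6}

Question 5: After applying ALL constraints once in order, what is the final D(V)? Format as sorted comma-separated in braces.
Constraint 1 (W < V) on D(W)={2,5,6} D(V)={4,5,6,7}: no change
Constraint 2 (V < X) on D(V)={4,5,6,7} D(X)={1,2,4,5,6,7}: V {4,5,6,7}->{4,5,6}; X {1,2,4,5,6,7}->{5,6,7}
Constraint 3 (X < W) on D(X)={5,6,7} D(W)={2,5,6}: X {5,6,7}->{5}; W {2,5,6}->{6}
So after all 3 constraints: D(V) = {4,5,6}

Answer: {4,5,6}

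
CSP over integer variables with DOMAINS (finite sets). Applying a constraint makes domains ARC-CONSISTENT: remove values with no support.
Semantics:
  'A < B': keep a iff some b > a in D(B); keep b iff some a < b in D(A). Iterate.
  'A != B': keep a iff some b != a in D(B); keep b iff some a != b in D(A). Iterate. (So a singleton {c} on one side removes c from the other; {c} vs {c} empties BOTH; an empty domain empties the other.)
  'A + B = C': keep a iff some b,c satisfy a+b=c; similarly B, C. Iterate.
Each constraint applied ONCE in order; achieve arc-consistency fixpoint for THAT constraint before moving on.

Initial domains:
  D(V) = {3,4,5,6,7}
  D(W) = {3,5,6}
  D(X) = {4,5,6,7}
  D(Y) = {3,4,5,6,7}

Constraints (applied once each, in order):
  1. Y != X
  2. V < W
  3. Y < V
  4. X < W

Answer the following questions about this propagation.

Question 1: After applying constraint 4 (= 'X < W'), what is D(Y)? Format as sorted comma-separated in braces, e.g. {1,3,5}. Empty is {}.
Constraint 1 (Y != X) on D(Y)={3,4,5,6,7} D(X)={4,5,6,7}: no change
Constraint 2 (V < W) on D(V)={3,4,5,6,7} D(W)={3,5,6}: V {3,4,5,6,7}->{3,4,5}; W {3,5,6}->{5,6}
Constraint 3 (Y < V) on D(Y)={3,4,5,6,7} D(V)={3,4,5}: Y {3,4,5,6,7}->{3,4}; V {3,4,5}->{4,5}
Constraint 4 (X < W) on D(X)={4,5,6,7} D(W)={5,6}: X {4,5,6,7}->{4,5}
So after constraint 4: D(Y) = {3,4}

Answer: {3,4}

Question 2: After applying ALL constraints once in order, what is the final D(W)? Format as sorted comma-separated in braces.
Answer: {5,6}

Derivation:
Constraint 1 (Y != X) on D(Y)={3,4,5,6,7} D(X)={4,5,6,7}: no change
Constraint 2 (V < W) on D(V)={3,4,5,6,7} D(W)={3,5,6}: V {3,4,5,6,7}->{3,4,5}; W {3,5,6}->{5,6}
Constraint 3 (Y < V) on D(Y)={3,4,5,6,7} D(V)={3,4,5}: Y {3,4,5,6,7}->{3,4}; V {3,4,5}->{4,5}
Constraint 4 (X < W) on D(X)={4,5,6,7} D(W)={5,6}: X {4,5,6,7}->{4,5}
So after all 4 constraints: D(W) = {5,6}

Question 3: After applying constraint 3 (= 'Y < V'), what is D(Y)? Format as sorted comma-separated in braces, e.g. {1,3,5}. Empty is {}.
Constraint 1 (Y != X) on D(Y)={3,4,5,6,7} D(X)={4,5,6,7}: no change
Constraint 2 (V < W) on D(V)={3,4,5,6,7} D(W)={3,5,6}: V {3,4,5,6,7}->{3,4,5}; W {3,5,6}->{5,6}
Constraint 3 (Y < V) on D(Y)={3,4,5,6,7} D(V)={3,4,5}: Y {3,4,5,6,7}->{3,4}; V {3,4,5}->{4,5}
So after constraint 3: D(Y) = {3,4}

Answer: {3,4}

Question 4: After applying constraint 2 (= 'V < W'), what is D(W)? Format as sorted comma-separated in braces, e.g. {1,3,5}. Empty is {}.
Answer: {5,6}

Derivation:
Constraint 1 (Y != X) on D(Y)={3,4,5,6,7} D(X)={4,5,6,7}: no change
Constraint 2 (V < W) on D(V)={3,4,5,6,7} D(W)={3,5,6}: V {3,4,5,6,7}->{3,4,5}; W {3,5,6}->{5,6}
So after constraint 2: D(W) = {5,6}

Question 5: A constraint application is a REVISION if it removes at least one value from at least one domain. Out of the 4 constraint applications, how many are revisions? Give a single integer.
Constraint 1 (Y != X) on D(Y)={3,4,5,6,7} D(X)={4,5,6,7}: no change => not a revision
Constraint 2 (V < W) on D(V)={3,4,5,6,7} D(W)={3,5,6}: V {3,4,5,6,7}->{3,4,5}; W {3,5,6}->{5,6} => REVISION
Constraint 3 (Y < V) on D(Y)={3,4,5,6,7} D(V)={3,4,5}: Y {3,4,5,6,7}->{3,4}; V {3,4,5}->{4,5} => REVISION
Constraint 4 (X < W) on D(X)={4,5,6,7} D(W)={5,6}: X {4,5,6,7}->{4,5} => REVISION
Total revisions = 3

Answer: 3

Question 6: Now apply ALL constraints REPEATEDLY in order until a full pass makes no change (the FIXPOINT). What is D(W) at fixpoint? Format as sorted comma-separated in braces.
pass 0 (initial): D(W)={3,5,6}
pass 1: V {3,4,5,6,7}->{4,5}; W {3,5,6}->{5,6}; X {4,5,6,7}->{4,5}; Y {3,4,5,6,7}->{3,4}
pass 2: no change
Fixpoint after 2 passes: D(W) = {5,6}

Answer: {5,6}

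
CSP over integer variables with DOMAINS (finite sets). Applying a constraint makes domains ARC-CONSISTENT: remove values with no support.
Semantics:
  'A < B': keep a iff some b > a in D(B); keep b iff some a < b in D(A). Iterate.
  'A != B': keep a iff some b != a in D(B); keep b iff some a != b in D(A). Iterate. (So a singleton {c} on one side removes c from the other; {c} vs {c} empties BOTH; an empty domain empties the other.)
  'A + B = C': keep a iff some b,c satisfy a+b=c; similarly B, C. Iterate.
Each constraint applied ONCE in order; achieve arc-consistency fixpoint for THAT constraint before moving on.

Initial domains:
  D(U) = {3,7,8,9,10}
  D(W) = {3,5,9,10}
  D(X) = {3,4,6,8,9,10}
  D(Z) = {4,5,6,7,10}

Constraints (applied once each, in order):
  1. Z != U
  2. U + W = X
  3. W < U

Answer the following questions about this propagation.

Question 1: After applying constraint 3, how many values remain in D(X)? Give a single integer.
Answer: 3

Derivation:
Constraint 1 (Z != U) on D(Z)={4,5,6,7,10} D(U)={3,7,8,9,10}: no change
Constraint 2 (U + W = X) on D(U)={3,7,8,9,10} D(W)={3,5,9,10} D(X)={3,4,6,8,9,10}: U {3,7,8,9,10}->{3,7}; W {3,5,9,10}->{3,5}; X {3,4,6,8,9,10}->{6,8,10}
Constraint 3 (W < U) on D(W)={3,5} D(U)={3,7}: U {3,7}->{7}
So after constraint 3: D(X)={6,8,10}, size = 3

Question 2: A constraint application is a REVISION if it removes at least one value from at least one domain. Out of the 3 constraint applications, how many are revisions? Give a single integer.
Answer: 2

Derivation:
Constraint 1 (Z != U) on D(Z)={4,5,6,7,10} D(U)={3,7,8,9,10}: no change => not a revision
Constraint 2 (U + W = X) on D(U)={3,7,8,9,10} D(W)={3,5,9,10} D(X)={3,4,6,8,9,10}: U {3,7,8,9,10}->{3,7}; W {3,5,9,10}->{3,5}; X {3,4,6,8,9,10}->{6,8,10} => REVISION
Constraint 3 (W < U) on D(W)={3,5} D(U)={3,7}: U {3,7}->{7} => REVISION
Total revisions = 2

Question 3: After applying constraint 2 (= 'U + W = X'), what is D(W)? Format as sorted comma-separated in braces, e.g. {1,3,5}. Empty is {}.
Constraint 1 (Z != U) on D(Z)={4,5,6,7,10} D(U)={3,7,8,9,10}: no change
Constraint 2 (U + W = X) on D(U)={3,7,8,9,10} D(W)={3,5,9,10} D(X)={3,4,6,8,9,10}: U {3,7,8,9,10}->{3,7}; W {3,5,9,10}->{3,5}; X {3,4,6,8,9,10}->{6,8,10}
So after constraint 2: D(W) = {3,5}

Answer: {3,5}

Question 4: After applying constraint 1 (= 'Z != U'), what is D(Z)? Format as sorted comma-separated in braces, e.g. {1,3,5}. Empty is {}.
Answer: {4,5,6,7,10}

Derivation:
Constraint 1 (Z != U) on D(Z)={4,5,6,7,10} D(U)={3,7,8,9,10}: no change
So after constraint 1: D(Z) = {4,5,6,7,10}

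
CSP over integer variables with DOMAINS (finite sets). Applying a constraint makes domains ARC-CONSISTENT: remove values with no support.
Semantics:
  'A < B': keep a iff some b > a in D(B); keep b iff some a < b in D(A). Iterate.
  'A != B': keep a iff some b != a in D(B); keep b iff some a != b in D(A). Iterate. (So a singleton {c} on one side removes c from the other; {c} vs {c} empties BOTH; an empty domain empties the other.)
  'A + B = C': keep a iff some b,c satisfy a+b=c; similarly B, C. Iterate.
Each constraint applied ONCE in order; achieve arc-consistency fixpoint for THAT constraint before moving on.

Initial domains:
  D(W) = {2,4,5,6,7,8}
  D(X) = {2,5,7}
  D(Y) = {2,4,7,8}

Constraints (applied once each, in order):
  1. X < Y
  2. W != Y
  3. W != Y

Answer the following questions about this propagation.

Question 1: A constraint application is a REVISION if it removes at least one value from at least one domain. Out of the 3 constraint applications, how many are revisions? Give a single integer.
Answer: 1

Derivation:
Constraint 1 (X < Y) on D(X)={2,5,7} D(Y)={2,4,7,8}: Y {2,4,7,8}->{4,7,8} => REVISION
Constraint 2 (W != Y) on D(W)={2,4,5,6,7,8} D(Y)={4,7,8}: no change => not a revision
Constraint 3 (W != Y) on D(W)={2,4,5,6,7,8} D(Y)={4,7,8}: no change => not a revision
Total revisions = 1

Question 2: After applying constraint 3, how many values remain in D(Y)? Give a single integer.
Answer: 3

Derivation:
Constraint 1 (X < Y) on D(X)={2,5,7} D(Y)={2,4,7,8}: Y {2,4,7,8}->{4,7,8}
Constraint 2 (W != Y) on D(W)={2,4,5,6,7,8} D(Y)={4,7,8}: no change
Constraint 3 (W != Y) on D(W)={2,4,5,6,7,8} D(Y)={4,7,8}: no change
So after constraint 3: D(Y)={4,7,8}, size = 3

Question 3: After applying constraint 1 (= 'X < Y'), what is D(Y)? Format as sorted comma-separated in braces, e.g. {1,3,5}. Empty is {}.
Constraint 1 (X < Y) on D(X)={2,5,7} D(Y)={2,4,7,8}: Y {2,4,7,8}->{4,7,8}
So after constraint 1: D(Y) = {4,7,8}

Answer: {4,7,8}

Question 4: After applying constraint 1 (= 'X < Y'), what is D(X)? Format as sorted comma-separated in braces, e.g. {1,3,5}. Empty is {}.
Answer: {2,5,7}

Derivation:
Constraint 1 (X < Y) on D(X)={2,5,7} D(Y)={2,4,7,8}: Y {2,4,7,8}->{4,7,8}
So after constraint 1: D(X) = {2,5,7}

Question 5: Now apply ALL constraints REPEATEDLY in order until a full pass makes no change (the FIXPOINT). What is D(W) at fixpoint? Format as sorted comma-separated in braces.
pass 0 (initial): D(W)={2,4,5,6,7,8}
pass 1: Y {2,4,7,8}->{4,7,8}
pass 2: no change
Fixpoint after 2 passes: D(W) = {2,4,5,6,7,8}

Answer: {2,4,5,6,7,8}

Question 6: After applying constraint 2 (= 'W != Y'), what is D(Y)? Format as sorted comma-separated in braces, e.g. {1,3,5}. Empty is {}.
Constraint 1 (X < Y) on D(X)={2,5,7} D(Y)={2,4,7,8}: Y {2,4,7,8}->{4,7,8}
Constraint 2 (W != Y) on D(W)={2,4,5,6,7,8} D(Y)={4,7,8}: no change
So after constraint 2: D(Y) = {4,7,8}

Answer: {4,7,8}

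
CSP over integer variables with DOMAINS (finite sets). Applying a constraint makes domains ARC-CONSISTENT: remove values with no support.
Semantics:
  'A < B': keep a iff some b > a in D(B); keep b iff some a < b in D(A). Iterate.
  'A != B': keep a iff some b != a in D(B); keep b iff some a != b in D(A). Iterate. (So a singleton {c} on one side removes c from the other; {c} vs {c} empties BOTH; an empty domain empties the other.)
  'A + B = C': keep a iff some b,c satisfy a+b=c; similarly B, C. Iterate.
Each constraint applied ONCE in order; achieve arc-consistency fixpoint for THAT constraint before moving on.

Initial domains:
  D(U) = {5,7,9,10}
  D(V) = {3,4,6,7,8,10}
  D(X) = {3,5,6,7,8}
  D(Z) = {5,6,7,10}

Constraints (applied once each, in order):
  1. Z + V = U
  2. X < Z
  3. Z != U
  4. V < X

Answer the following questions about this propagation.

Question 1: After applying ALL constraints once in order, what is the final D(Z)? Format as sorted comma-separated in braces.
Constraint 1 (Z + V = U) on D(Z)={5,6,7,10} D(V)={3,4,6,7,8,10} D(U)={5,7,9,10}: Z {5,6,7,10}->{5,6,7}; V {3,4,6,7,8,10}->{3,4}; U {5,7,9,10}->{9,10}
Constraint 2 (X < Z) on D(X)={3,5,6,7,8} D(Z)={5,6,7}: X {3,5,6,7,8}->{3,5,6}
Constraint 3 (Z != U) on D(Z)={5,6,7} D(U)={9,10}: no change
Constraint 4 (V < X) on D(V)={3,4} D(X)={3,5,6}: X {3,5,6}->{5,6}
So after all 4 constraints: D(Z) = {5,6,7}

Answer: {5,6,7}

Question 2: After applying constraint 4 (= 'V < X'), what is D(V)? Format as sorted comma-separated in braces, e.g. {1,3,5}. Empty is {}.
Constraint 1 (Z + V = U) on D(Z)={5,6,7,10} D(V)={3,4,6,7,8,10} D(U)={5,7,9,10}: Z {5,6,7,10}->{5,6,7}; V {3,4,6,7,8,10}->{3,4}; U {5,7,9,10}->{9,10}
Constraint 2 (X < Z) on D(X)={3,5,6,7,8} D(Z)={5,6,7}: X {3,5,6,7,8}->{3,5,6}
Constraint 3 (Z != U) on D(Z)={5,6,7} D(U)={9,10}: no change
Constraint 4 (V < X) on D(V)={3,4} D(X)={3,5,6}: X {3,5,6}->{5,6}
So after constraint 4: D(V) = {3,4}

Answer: {3,4}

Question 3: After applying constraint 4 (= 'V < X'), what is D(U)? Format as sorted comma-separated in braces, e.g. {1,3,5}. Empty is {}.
Constraint 1 (Z + V = U) on D(Z)={5,6,7,10} D(V)={3,4,6,7,8,10} D(U)={5,7,9,10}: Z {5,6,7,10}->{5,6,7}; V {3,4,6,7,8,10}->{3,4}; U {5,7,9,10}->{9,10}
Constraint 2 (X < Z) on D(X)={3,5,6,7,8} D(Z)={5,6,7}: X {3,5,6,7,8}->{3,5,6}
Constraint 3 (Z != U) on D(Z)={5,6,7} D(U)={9,10}: no change
Constraint 4 (V < X) on D(V)={3,4} D(X)={3,5,6}: X {3,5,6}->{5,6}
So after constraint 4: D(U) = {9,10}

Answer: {9,10}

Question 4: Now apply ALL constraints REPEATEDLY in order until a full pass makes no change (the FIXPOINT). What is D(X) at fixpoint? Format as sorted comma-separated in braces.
pass 0 (initial): D(X)={3,5,6,7,8}
pass 1: U {5,7,9,10}->{9,10}; V {3,4,6,7,8,10}->{3,4}; X {3,5,6,7,8}->{5,6}; Z {5,6,7,10}->{5,6,7}
pass 2: Z {5,6,7}->{6,7}
pass 3: no change
Fixpoint after 3 passes: D(X) = {5,6}

Answer: {5,6}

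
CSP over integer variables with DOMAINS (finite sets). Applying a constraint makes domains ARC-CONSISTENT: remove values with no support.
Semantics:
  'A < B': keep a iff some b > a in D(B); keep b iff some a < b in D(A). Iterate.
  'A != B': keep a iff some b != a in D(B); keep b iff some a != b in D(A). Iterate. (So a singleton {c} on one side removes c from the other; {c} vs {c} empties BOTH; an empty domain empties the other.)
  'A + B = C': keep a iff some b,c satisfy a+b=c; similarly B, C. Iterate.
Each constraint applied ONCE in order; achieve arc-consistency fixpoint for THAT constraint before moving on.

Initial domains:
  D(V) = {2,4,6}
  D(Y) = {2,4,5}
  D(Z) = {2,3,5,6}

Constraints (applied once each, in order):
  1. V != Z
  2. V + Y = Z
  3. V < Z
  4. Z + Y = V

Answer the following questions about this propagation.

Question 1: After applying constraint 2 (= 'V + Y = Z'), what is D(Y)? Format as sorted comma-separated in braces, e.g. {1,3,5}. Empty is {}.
Constraint 1 (V != Z) on D(V)={2,4,6} D(Z)={2,3,5,6}: no change
Constraint 2 (V + Y = Z) on D(V)={2,4,6} D(Y)={2,4,5} D(Z)={2,3,5,6}: V {2,4,6}->{2,4}; Y {2,4,5}->{2,4}; Z {2,3,5,6}->{6}
So after constraint 2: D(Y) = {2,4}

Answer: {2,4}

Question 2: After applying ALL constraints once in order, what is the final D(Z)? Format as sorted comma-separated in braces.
Answer: {}

Derivation:
Constraint 1 (V != Z) on D(V)={2,4,6} D(Z)={2,3,5,6}: no change
Constraint 2 (V + Y = Z) on D(V)={2,4,6} D(Y)={2,4,5} D(Z)={2,3,5,6}: V {2,4,6}->{2,4}; Y {2,4,5}->{2,4}; Z {2,3,5,6}->{6}
Constraint 3 (V < Z) on D(V)={2,4} D(Z)={6}: no change
Constraint 4 (Z + Y = V) on D(Z)={6} D(Y)={2,4} D(V)={2,4}: Z {6}->{}; Y {2,4}->{}; V {2,4}->{}
So after all 4 constraints: D(Z) = {}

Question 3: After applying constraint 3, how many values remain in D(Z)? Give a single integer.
Answer: 1

Derivation:
Constraint 1 (V != Z) on D(V)={2,4,6} D(Z)={2,3,5,6}: no change
Constraint 2 (V + Y = Z) on D(V)={2,4,6} D(Y)={2,4,5} D(Z)={2,3,5,6}: V {2,4,6}->{2,4}; Y {2,4,5}->{2,4}; Z {2,3,5,6}->{6}
Constraint 3 (V < Z) on D(V)={2,4} D(Z)={6}: no change
So after constraint 3: D(Z)={6}, size = 1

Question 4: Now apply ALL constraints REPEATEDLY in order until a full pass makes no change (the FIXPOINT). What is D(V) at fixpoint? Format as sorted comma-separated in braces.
pass 0 (initial): D(V)={2,4,6}
pass 1: V {2,4,6}->{}; Y {2,4,5}->{}; Z {2,3,5,6}->{}
pass 2: no change
Fixpoint after 2 passes: D(V) = {}

Answer: {}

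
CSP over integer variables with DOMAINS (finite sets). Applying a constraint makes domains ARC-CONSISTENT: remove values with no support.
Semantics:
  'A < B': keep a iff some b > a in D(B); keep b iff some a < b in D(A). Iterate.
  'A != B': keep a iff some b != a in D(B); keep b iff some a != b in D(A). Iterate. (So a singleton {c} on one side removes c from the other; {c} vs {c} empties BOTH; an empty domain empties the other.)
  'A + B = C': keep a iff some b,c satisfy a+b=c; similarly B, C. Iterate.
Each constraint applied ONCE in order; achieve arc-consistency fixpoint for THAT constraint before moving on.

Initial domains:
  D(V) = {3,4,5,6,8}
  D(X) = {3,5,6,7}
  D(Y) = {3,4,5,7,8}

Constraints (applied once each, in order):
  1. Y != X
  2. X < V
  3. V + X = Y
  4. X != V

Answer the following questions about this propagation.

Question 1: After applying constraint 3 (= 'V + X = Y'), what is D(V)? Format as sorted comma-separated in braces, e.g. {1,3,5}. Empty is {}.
Constraint 1 (Y != X) on D(Y)={3,4,5,7,8} D(X)={3,5,6,7}: no change
Constraint 2 (X < V) on D(X)={3,5,6,7} D(V)={3,4,5,6,8}: V {3,4,5,6,8}->{4,5,6,8}
Constraint 3 (V + X = Y) on D(V)={4,5,6,8} D(X)={3,5,6,7} D(Y)={3,4,5,7,8}: V {4,5,6,8}->{4,5}; X {3,5,6,7}->{3}; Y {3,4,5,7,8}->{7,8}
So after constraint 3: D(V) = {4,5}

Answer: {4,5}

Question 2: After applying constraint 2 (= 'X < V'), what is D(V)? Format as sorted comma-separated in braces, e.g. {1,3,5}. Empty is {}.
Constraint 1 (Y != X) on D(Y)={3,4,5,7,8} D(X)={3,5,6,7}: no change
Constraint 2 (X < V) on D(X)={3,5,6,7} D(V)={3,4,5,6,8}: V {3,4,5,6,8}->{4,5,6,8}
So after constraint 2: D(V) = {4,5,6,8}

Answer: {4,5,6,8}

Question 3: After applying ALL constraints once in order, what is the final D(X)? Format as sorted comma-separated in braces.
Constraint 1 (Y != X) on D(Y)={3,4,5,7,8} D(X)={3,5,6,7}: no change
Constraint 2 (X < V) on D(X)={3,5,6,7} D(V)={3,4,5,6,8}: V {3,4,5,6,8}->{4,5,6,8}
Constraint 3 (V + X = Y) on D(V)={4,5,6,8} D(X)={3,5,6,7} D(Y)={3,4,5,7,8}: V {4,5,6,8}->{4,5}; X {3,5,6,7}->{3}; Y {3,4,5,7,8}->{7,8}
Constraint 4 (X != V) on D(X)={3} D(V)={4,5}: no change
So after all 4 constraints: D(X) = {3}

Answer: {3}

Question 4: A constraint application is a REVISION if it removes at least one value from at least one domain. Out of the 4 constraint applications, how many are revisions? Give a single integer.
Constraint 1 (Y != X) on D(Y)={3,4,5,7,8} D(X)={3,5,6,7}: no change => not a revision
Constraint 2 (X < V) on D(X)={3,5,6,7} D(V)={3,4,5,6,8}: V {3,4,5,6,8}->{4,5,6,8} => REVISION
Constraint 3 (V + X = Y) on D(V)={4,5,6,8} D(X)={3,5,6,7} D(Y)={3,4,5,7,8}: V {4,5,6,8}->{4,5}; X {3,5,6,7}->{3}; Y {3,4,5,7,8}->{7,8} => REVISION
Constraint 4 (X != V) on D(X)={3} D(V)={4,5}: no change => not a revision
Total revisions = 2

Answer: 2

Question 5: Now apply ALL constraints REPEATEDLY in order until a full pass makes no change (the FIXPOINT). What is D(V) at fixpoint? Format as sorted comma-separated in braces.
Answer: {4,5}

Derivation:
pass 0 (initial): D(V)={3,4,5,6,8}
pass 1: V {3,4,5,6,8}->{4,5}; X {3,5,6,7}->{3}; Y {3,4,5,7,8}->{7,8}
pass 2: no change
Fixpoint after 2 passes: D(V) = {4,5}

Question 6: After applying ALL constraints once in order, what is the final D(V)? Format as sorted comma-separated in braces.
Constraint 1 (Y != X) on D(Y)={3,4,5,7,8} D(X)={3,5,6,7}: no change
Constraint 2 (X < V) on D(X)={3,5,6,7} D(V)={3,4,5,6,8}: V {3,4,5,6,8}->{4,5,6,8}
Constraint 3 (V + X = Y) on D(V)={4,5,6,8} D(X)={3,5,6,7} D(Y)={3,4,5,7,8}: V {4,5,6,8}->{4,5}; X {3,5,6,7}->{3}; Y {3,4,5,7,8}->{7,8}
Constraint 4 (X != V) on D(X)={3} D(V)={4,5}: no change
So after all 4 constraints: D(V) = {4,5}

Answer: {4,5}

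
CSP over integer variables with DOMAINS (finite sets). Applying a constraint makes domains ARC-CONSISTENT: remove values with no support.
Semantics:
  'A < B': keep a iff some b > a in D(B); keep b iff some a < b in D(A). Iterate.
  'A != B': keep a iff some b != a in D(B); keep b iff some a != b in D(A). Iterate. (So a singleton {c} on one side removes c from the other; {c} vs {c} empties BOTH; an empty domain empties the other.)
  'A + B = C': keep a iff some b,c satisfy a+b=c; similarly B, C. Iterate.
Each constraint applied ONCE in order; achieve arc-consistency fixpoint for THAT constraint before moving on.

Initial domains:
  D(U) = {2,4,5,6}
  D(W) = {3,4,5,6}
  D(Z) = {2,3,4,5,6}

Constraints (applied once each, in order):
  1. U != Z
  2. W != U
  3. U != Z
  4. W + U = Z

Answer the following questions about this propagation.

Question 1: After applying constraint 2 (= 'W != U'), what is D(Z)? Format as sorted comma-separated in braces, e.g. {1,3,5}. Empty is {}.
Constraint 1 (U != Z) on D(U)={2,4,5,6} D(Z)={2,3,4,5,6}: no change
Constraint 2 (W != U) on D(W)={3,4,5,6} D(U)={2,4,5,6}: no change
So after constraint 2: D(Z) = {2,3,4,5,6}

Answer: {2,3,4,5,6}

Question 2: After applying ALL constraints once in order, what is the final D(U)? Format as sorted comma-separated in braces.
Answer: {2}

Derivation:
Constraint 1 (U != Z) on D(U)={2,4,5,6} D(Z)={2,3,4,5,6}: no change
Constraint 2 (W != U) on D(W)={3,4,5,6} D(U)={2,4,5,6}: no change
Constraint 3 (U != Z) on D(U)={2,4,5,6} D(Z)={2,3,4,5,6}: no change
Constraint 4 (W + U = Z) on D(W)={3,4,5,6} D(U)={2,4,5,6} D(Z)={2,3,4,5,6}: W {3,4,5,6}->{3,4}; U {2,4,5,6}->{2}; Z {2,3,4,5,6}->{5,6}
So after all 4 constraints: D(U) = {2}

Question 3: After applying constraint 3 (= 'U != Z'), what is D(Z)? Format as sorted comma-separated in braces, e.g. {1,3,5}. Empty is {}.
Answer: {2,3,4,5,6}

Derivation:
Constraint 1 (U != Z) on D(U)={2,4,5,6} D(Z)={2,3,4,5,6}: no change
Constraint 2 (W != U) on D(W)={3,4,5,6} D(U)={2,4,5,6}: no change
Constraint 3 (U != Z) on D(U)={2,4,5,6} D(Z)={2,3,4,5,6}: no change
So after constraint 3: D(Z) = {2,3,4,5,6}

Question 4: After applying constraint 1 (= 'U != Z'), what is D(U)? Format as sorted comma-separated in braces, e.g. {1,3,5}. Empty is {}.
Constraint 1 (U != Z) on D(U)={2,4,5,6} D(Z)={2,3,4,5,6}: no change
So after constraint 1: D(U) = {2,4,5,6}

Answer: {2,4,5,6}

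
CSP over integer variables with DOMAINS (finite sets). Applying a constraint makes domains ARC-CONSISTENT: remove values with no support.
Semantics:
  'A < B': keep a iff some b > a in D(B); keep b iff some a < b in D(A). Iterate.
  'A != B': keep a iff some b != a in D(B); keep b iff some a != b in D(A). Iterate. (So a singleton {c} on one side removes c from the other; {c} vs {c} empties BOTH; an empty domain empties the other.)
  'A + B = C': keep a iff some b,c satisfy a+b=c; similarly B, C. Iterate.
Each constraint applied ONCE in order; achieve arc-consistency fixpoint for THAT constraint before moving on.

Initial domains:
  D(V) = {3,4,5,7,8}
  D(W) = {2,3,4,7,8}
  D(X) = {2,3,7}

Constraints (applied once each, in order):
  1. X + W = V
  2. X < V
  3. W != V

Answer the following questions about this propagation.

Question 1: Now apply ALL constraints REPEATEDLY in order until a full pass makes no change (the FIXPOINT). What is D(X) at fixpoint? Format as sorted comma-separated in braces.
Answer: {2,3}

Derivation:
pass 0 (initial): D(X)={2,3,7}
pass 1: V {3,4,5,7,8}->{4,5,7}; W {2,3,4,7,8}->{2,3,4}; X {2,3,7}->{2,3}
pass 2: no change
Fixpoint after 2 passes: D(X) = {2,3}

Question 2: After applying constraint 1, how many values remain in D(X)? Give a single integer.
Constraint 1 (X + W = V) on D(X)={2,3,7} D(W)={2,3,4,7,8} D(V)={3,4,5,7,8}: X {2,3,7}->{2,3}; W {2,3,4,7,8}->{2,3,4}; V {3,4,5,7,8}->{4,5,7}
So after constraint 1: D(X)={2,3}, size = 2

Answer: 2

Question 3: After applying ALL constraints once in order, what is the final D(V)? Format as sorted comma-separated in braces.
Answer: {4,5,7}

Derivation:
Constraint 1 (X + W = V) on D(X)={2,3,7} D(W)={2,3,4,7,8} D(V)={3,4,5,7,8}: X {2,3,7}->{2,3}; W {2,3,4,7,8}->{2,3,4}; V {3,4,5,7,8}->{4,5,7}
Constraint 2 (X < V) on D(X)={2,3} D(V)={4,5,7}: no change
Constraint 3 (W != V) on D(W)={2,3,4} D(V)={4,5,7}: no change
So after all 3 constraints: D(V) = {4,5,7}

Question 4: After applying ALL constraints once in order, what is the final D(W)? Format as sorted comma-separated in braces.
Answer: {2,3,4}

Derivation:
Constraint 1 (X + W = V) on D(X)={2,3,7} D(W)={2,3,4,7,8} D(V)={3,4,5,7,8}: X {2,3,7}->{2,3}; W {2,3,4,7,8}->{2,3,4}; V {3,4,5,7,8}->{4,5,7}
Constraint 2 (X < V) on D(X)={2,3} D(V)={4,5,7}: no change
Constraint 3 (W != V) on D(W)={2,3,4} D(V)={4,5,7}: no change
So after all 3 constraints: D(W) = {2,3,4}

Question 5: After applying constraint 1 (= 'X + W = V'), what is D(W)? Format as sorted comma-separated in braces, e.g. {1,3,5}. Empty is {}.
Constraint 1 (X + W = V) on D(X)={2,3,7} D(W)={2,3,4,7,8} D(V)={3,4,5,7,8}: X {2,3,7}->{2,3}; W {2,3,4,7,8}->{2,3,4}; V {3,4,5,7,8}->{4,5,7}
So after constraint 1: D(W) = {2,3,4}

Answer: {2,3,4}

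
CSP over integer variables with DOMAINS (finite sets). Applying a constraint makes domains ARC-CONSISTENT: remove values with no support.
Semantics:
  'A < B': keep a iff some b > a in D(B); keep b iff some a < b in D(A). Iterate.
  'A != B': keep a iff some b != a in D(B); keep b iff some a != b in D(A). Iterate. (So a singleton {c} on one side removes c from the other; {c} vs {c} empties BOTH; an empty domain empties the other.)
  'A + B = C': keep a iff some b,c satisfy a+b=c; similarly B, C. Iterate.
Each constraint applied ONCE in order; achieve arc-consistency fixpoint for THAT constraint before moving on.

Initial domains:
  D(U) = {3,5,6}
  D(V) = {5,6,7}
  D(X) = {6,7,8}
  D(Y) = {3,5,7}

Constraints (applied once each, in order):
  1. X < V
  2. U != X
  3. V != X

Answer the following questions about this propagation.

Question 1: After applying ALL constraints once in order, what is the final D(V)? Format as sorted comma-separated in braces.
Answer: {7}

Derivation:
Constraint 1 (X < V) on D(X)={6,7,8} D(V)={5,6,7}: X {6,7,8}->{6}; V {5,6,7}->{7}
Constraint 2 (U != X) on D(U)={3,5,6} D(X)={6}: U {3,5,6}->{3,5}
Constraint 3 (V != X) on D(V)={7} D(X)={6}: no change
So after all 3 constraints: D(V) = {7}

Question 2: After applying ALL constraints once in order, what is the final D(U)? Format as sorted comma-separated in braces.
Constraint 1 (X < V) on D(X)={6,7,8} D(V)={5,6,7}: X {6,7,8}->{6}; V {5,6,7}->{7}
Constraint 2 (U != X) on D(U)={3,5,6} D(X)={6}: U {3,5,6}->{3,5}
Constraint 3 (V != X) on D(V)={7} D(X)={6}: no change
So after all 3 constraints: D(U) = {3,5}

Answer: {3,5}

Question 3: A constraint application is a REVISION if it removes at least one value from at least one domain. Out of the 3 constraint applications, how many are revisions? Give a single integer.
Constraint 1 (X < V) on D(X)={6,7,8} D(V)={5,6,7}: X {6,7,8}->{6}; V {5,6,7}->{7} => REVISION
Constraint 2 (U != X) on D(U)={3,5,6} D(X)={6}: U {3,5,6}->{3,5} => REVISION
Constraint 3 (V != X) on D(V)={7} D(X)={6}: no change => not a revision
Total revisions = 2

Answer: 2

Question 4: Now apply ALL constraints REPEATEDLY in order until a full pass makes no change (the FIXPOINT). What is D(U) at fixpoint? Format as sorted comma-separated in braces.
Answer: {3,5}

Derivation:
pass 0 (initial): D(U)={3,5,6}
pass 1: U {3,5,6}->{3,5}; V {5,6,7}->{7}; X {6,7,8}->{6}
pass 2: no change
Fixpoint after 2 passes: D(U) = {3,5}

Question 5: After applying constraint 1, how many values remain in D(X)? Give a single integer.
Answer: 1

Derivation:
Constraint 1 (X < V) on D(X)={6,7,8} D(V)={5,6,7}: X {6,7,8}->{6}; V {5,6,7}->{7}
So after constraint 1: D(X)={6}, size = 1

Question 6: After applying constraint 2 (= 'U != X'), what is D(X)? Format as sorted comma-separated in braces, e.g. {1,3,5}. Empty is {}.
Answer: {6}

Derivation:
Constraint 1 (X < V) on D(X)={6,7,8} D(V)={5,6,7}: X {6,7,8}->{6}; V {5,6,7}->{7}
Constraint 2 (U != X) on D(U)={3,5,6} D(X)={6}: U {3,5,6}->{3,5}
So after constraint 2: D(X) = {6}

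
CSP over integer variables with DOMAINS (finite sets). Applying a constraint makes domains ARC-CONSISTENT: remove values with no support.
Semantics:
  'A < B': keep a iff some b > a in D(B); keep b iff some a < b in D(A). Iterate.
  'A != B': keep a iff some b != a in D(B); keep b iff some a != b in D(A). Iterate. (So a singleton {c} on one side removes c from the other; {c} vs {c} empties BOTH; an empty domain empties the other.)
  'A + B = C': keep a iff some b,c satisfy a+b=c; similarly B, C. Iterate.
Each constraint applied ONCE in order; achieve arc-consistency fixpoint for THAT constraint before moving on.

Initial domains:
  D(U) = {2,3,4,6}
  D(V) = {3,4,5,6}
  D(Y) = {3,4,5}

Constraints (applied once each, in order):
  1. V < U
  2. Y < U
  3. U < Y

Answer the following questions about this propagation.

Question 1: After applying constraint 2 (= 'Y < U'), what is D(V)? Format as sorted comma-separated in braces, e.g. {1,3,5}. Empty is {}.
Answer: {3,4,5}

Derivation:
Constraint 1 (V < U) on D(V)={3,4,5,6} D(U)={2,3,4,6}: V {3,4,5,6}->{3,4,5}; U {2,3,4,6}->{4,6}
Constraint 2 (Y < U) on D(Y)={3,4,5} D(U)={4,6}: no change
So after constraint 2: D(V) = {3,4,5}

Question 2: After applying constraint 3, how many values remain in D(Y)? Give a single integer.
Constraint 1 (V < U) on D(V)={3,4,5,6} D(U)={2,3,4,6}: V {3,4,5,6}->{3,4,5}; U {2,3,4,6}->{4,6}
Constraint 2 (Y < U) on D(Y)={3,4,5} D(U)={4,6}: no change
Constraint 3 (U < Y) on D(U)={4,6} D(Y)={3,4,5}: U {4,6}->{4}; Y {3,4,5}->{5}
So after constraint 3: D(Y)={5}, size = 1

Answer: 1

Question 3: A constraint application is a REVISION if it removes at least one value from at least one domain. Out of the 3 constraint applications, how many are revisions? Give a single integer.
Constraint 1 (V < U) on D(V)={3,4,5,6} D(U)={2,3,4,6}: V {3,4,5,6}->{3,4,5}; U {2,3,4,6}->{4,6} => REVISION
Constraint 2 (Y < U) on D(Y)={3,4,5} D(U)={4,6}: no change => not a revision
Constraint 3 (U < Y) on D(U)={4,6} D(Y)={3,4,5}: U {4,6}->{4}; Y {3,4,5}->{5} => REVISION
Total revisions = 2

Answer: 2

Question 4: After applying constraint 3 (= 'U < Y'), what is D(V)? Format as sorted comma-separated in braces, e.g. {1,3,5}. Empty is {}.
Constraint 1 (V < U) on D(V)={3,4,5,6} D(U)={2,3,4,6}: V {3,4,5,6}->{3,4,5}; U {2,3,4,6}->{4,6}
Constraint 2 (Y < U) on D(Y)={3,4,5} D(U)={4,6}: no change
Constraint 3 (U < Y) on D(U)={4,6} D(Y)={3,4,5}: U {4,6}->{4}; Y {3,4,5}->{5}
So after constraint 3: D(V) = {3,4,5}

Answer: {3,4,5}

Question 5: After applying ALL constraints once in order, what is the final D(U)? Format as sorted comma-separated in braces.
Constraint 1 (V < U) on D(V)={3,4,5,6} D(U)={2,3,4,6}: V {3,4,5,6}->{3,4,5}; U {2,3,4,6}->{4,6}
Constraint 2 (Y < U) on D(Y)={3,4,5} D(U)={4,6}: no change
Constraint 3 (U < Y) on D(U)={4,6} D(Y)={3,4,5}: U {4,6}->{4}; Y {3,4,5}->{5}
So after all 3 constraints: D(U) = {4}

Answer: {4}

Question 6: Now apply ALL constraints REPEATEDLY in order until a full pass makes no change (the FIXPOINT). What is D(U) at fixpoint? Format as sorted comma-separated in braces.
pass 0 (initial): D(U)={2,3,4,6}
pass 1: U {2,3,4,6}->{4}; V {3,4,5,6}->{3,4,5}; Y {3,4,5}->{5}
pass 2: U {4}->{}; V {3,4,5}->{3}; Y {5}->{}
pass 3: V {3}->{}
pass 4: no change
Fixpoint after 4 passes: D(U) = {}

Answer: {}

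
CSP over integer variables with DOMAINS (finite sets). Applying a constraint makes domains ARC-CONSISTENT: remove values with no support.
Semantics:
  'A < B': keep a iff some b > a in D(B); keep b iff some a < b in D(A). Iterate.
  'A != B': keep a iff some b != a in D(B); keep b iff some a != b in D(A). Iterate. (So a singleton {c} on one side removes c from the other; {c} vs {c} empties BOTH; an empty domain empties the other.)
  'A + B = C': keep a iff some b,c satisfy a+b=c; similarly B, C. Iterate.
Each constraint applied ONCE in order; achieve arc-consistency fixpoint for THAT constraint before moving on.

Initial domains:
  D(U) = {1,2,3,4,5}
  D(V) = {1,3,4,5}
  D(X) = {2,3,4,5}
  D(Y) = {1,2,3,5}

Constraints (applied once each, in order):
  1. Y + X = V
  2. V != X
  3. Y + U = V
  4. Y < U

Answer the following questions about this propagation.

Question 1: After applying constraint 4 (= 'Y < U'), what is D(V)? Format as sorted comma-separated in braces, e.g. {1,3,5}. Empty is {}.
Constraint 1 (Y + X = V) on D(Y)={1,2,3,5} D(X)={2,3,4,5} D(V)={1,3,4,5}: Y {1,2,3,5}->{1,2,3}; X {2,3,4,5}->{2,3,4}; V {1,3,4,5}->{3,4,5}
Constraint 2 (V != X) on D(V)={3,4,5} D(X)={2,3,4}: no change
Constraint 3 (Y + U = V) on D(Y)={1,2,3} D(U)={1,2,3,4,5} D(V)={3,4,5}: U {1,2,3,4,5}->{1,2,3,4}
Constraint 4 (Y < U) on D(Y)={1,2,3} D(U)={1,2,3,4}: U {1,2,3,4}->{2,3,4}
So after constraint 4: D(V) = {3,4,5}

Answer: {3,4,5}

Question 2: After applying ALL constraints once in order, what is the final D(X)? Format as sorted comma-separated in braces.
Constraint 1 (Y + X = V) on D(Y)={1,2,3,5} D(X)={2,3,4,5} D(V)={1,3,4,5}: Y {1,2,3,5}->{1,2,3}; X {2,3,4,5}->{2,3,4}; V {1,3,4,5}->{3,4,5}
Constraint 2 (V != X) on D(V)={3,4,5} D(X)={2,3,4}: no change
Constraint 3 (Y + U = V) on D(Y)={1,2,3} D(U)={1,2,3,4,5} D(V)={3,4,5}: U {1,2,3,4,5}->{1,2,3,4}
Constraint 4 (Y < U) on D(Y)={1,2,3} D(U)={1,2,3,4}: U {1,2,3,4}->{2,3,4}
So after all 4 constraints: D(X) = {2,3,4}

Answer: {2,3,4}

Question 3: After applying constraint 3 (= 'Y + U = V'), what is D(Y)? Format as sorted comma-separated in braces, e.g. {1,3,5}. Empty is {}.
Constraint 1 (Y + X = V) on D(Y)={1,2,3,5} D(X)={2,3,4,5} D(V)={1,3,4,5}: Y {1,2,3,5}->{1,2,3}; X {2,3,4,5}->{2,3,4}; V {1,3,4,5}->{3,4,5}
Constraint 2 (V != X) on D(V)={3,4,5} D(X)={2,3,4}: no change
Constraint 3 (Y + U = V) on D(Y)={1,2,3} D(U)={1,2,3,4,5} D(V)={3,4,5}: U {1,2,3,4,5}->{1,2,3,4}
So after constraint 3: D(Y) = {1,2,3}

Answer: {1,2,3}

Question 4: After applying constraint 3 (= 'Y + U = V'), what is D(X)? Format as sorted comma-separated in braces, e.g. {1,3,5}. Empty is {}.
Answer: {2,3,4}

Derivation:
Constraint 1 (Y + X = V) on D(Y)={1,2,3,5} D(X)={2,3,4,5} D(V)={1,3,4,5}: Y {1,2,3,5}->{1,2,3}; X {2,3,4,5}->{2,3,4}; V {1,3,4,5}->{3,4,5}
Constraint 2 (V != X) on D(V)={3,4,5} D(X)={2,3,4}: no change
Constraint 3 (Y + U = V) on D(Y)={1,2,3} D(U)={1,2,3,4,5} D(V)={3,4,5}: U {1,2,3,4,5}->{1,2,3,4}
So after constraint 3: D(X) = {2,3,4}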